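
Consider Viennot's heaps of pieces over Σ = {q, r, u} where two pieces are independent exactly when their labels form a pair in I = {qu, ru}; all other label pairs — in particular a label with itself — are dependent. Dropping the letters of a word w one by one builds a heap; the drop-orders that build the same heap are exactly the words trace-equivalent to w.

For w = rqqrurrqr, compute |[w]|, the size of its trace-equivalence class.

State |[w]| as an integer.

9

0(r) covers ∅
1(q) covers 0:r
2(q) covers 1:q
3(r) covers 2:q
4(u) covers ∅
5(r) covers 3:r
6(r) covers 5:r
7(q) covers 6:r
8(r) covers 7:q
floor of heap: 0:r, 4:u
completions by unplaced set U, small U first (add the entries for U minus each lowest piece of U):
  |U|=1: {4}:1  {8}:1
  |U|=2: {4,8}:2  {7,8}:1
  |U|=3: {4,7,8}:3  {6,7,8}:1
  |U|=4: {4,6,7,8}:4  {5,6,7,8}:1
  |U|=5: {3,5,6,7,8}:1  {4,5,6,7,8}:5
  |U|=6: {2,3,5,6,7,8}:1  {3,4,5,6,7,8}:6
  |U|=7: {1,2,3,5,6,7,8}:1  {2,3,4,5,6,7,8}:7
  start at 0(r): 8
  start at 4(u): 1
sum over floor = 9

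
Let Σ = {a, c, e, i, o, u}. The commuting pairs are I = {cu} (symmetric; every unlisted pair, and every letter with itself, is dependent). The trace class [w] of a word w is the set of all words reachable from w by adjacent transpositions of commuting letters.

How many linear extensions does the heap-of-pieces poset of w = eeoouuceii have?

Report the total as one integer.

piece 0:e — minimal
piece 1:e rests on {0:e}
piece 2:o rests on {1:e}
piece 3:o rests on {2:o}
piece 4:u rests on {3:o}
piece 5:u rests on {4:u}
piece 6:c rests on {3:o}
piece 7:e rests on {5:u, 6:c}
piece 8:i rests on {7:e}
piece 9:i rests on {8:i}
minimal pieces: {0:e}
ways to finish when only these pieces remain (= sum over removing one remaining piece with nothing left below it):
  1 left: {9}→1
  2 left: {8,9}→1
  3 left: {7,8,9}→1
  4 left: {5,7,8,9}→1  {6,7,8,9}→1
  5 left: {4,5,7,8,9}→1  {5,6,7,8,9}→2
  6 left: {4,5,6,7,8,9}→3
  7 left: {3,4,5,6,7,8,9}→3
  8 left: {2,3,4,5,6,7,8,9}→3
  placing 0:e first → 3 extensions

3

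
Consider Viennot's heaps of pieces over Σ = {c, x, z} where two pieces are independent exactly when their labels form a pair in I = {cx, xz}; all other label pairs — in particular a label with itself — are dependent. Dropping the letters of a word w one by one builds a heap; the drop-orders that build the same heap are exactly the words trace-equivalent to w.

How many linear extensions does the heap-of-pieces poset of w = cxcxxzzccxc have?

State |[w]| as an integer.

330

drop 0:c onto floor
drop 1:x onto floor
drop 2:c onto {0:c}
drop 3:x onto {1:x}
drop 4:x onto {3:x}
drop 5:z onto {2:c}
drop 6:z onto {5:z}
drop 7:c onto {6:z}
drop 8:c onto {7:c}
drop 9:x onto {4:x}
drop 10:c onto {8:c}
ground layer = {0:c, 1:x}
drop-orders for the pieces not yet dropped (sum over which currently-grounded one goes next):
  1 to go: {9} 1  {10} 1
  2 to go: {4,9} 1  {8,10} 1  {9,10} 2
  3 to go: {3,4,9} 1  {4,9,10} 3  {7,8,10} 1  {8,9,10} 3
  4 to go: {1,3,4,9} 1  {3,4,9,10} 4  {4,8,9,10} 6  {6,7,8,10} 1  {7,8,9,10} 4
  5 to go: {1,3,4,9,10} 5  {3,4,8,9,10} 10  {4,7,8,9,10} 10  {5,6,7,8,10} 1  {6,7,8,9,10} 5
  6 to go: {1,3,4,8,9,10} 15  {2,5,6,7,8,10} 1  {3,4,7,8,9,10} 20  {4,6,7,8,9,10} 15  {5,6,7,8,9,10} 6
  7 to go: {0,2,5,6,7,8,10} 1  {1,3,4,7,8,9,10} 35  {2,5,6,7,8,9,10} 7  {3,4,6,7,8,9,10} 35  {4,5,6,7,8,9,10} 21
  8 to go: {0,2,5,6,7,8,9,10} 8  {1,3,4,6,7,8,9,10} 70  {2,4,5,6,7,8,9,10} 28  {3,4,5,6,7,8,9,10} 56
  9 to go: {0,2,4,5,6,7,8,9,10} 36  {1,3,4,5,6,7,8,9,10} 126  {2,3,4,5,6,7,8,9,10} 84
  if 0:c drops first: 210 orders
  if 1:x drops first: 120 orders
heap linearizations: 330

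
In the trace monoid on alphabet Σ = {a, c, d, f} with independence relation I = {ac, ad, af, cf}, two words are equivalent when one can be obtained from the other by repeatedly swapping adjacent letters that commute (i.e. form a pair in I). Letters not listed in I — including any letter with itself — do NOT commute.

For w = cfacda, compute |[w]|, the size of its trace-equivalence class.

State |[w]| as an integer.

45

piece 0:c — minimal
piece 1:f — minimal
piece 2:a — minimal
piece 3:c rests on {0:c}
piece 4:d rests on {1:f, 3:c}
piece 5:a rests on {2:a}
minimal pieces: {0:c, 1:f, 2:a}
ways to finish when only these pieces remain (= sum over removing one remaining piece with nothing left below it):
  1 left: {4}→1  {5}→1
  2 left: {1,4}→1  {2,5}→1  {3,4}→1  {4,5}→2
  3 left: {0,3,4}→1  {1,3,4}→2  {1,4,5}→3  {2,4,5}→3  {3,4,5}→3
  4 left: {0,1,3,4}→3  {0,3,4,5}→4  {1,2,4,5}→6  {1,3,4,5}→8  {2,3,4,5}→6
  placing 0:c first → 20 extensions
  placing 1:f first → 10 extensions
  placing 2:a first → 15 extensions
total linear extensions = 45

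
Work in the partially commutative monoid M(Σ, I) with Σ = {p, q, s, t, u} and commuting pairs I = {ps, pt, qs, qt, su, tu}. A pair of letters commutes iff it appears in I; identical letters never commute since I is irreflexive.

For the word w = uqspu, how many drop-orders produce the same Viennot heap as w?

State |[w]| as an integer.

5

drop 0:u onto floor
drop 1:q onto {0:u}
drop 2:s onto floor
drop 3:p onto {1:q}
drop 4:u onto {3:p}
ground layer = {0:u, 2:s}
drop-orders for the pieces not yet dropped (sum over which currently-grounded one goes next):
  1 to go: {2} 1  {4} 1
  2 to go: {2,4} 2  {3,4} 1
  3 to go: {1,3,4} 1  {2,3,4} 3
  if 0:u drops first: 4 orders
  if 2:s drops first: 1 orders
heap linearizations: 5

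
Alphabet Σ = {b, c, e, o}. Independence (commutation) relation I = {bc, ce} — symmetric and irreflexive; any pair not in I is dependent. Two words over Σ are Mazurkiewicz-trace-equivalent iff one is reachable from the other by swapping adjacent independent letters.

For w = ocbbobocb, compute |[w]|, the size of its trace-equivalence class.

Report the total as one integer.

0(o) covers ∅
1(c) covers 0:o
2(b) covers 0:o
3(b) covers 2:b
4(o) covers 1:c, 3:b
5(b) covers 4:o
6(o) covers 5:b
7(c) covers 6:o
8(b) covers 6:o
floor of heap: 0:o
completions by unplaced set U, small U first (add the entries for U minus each lowest piece of U):
  |U|=1: {7}:1  {8}:1
  |U|=2: {7,8}:2
  |U|=3: {6,7,8}:2
  |U|=4: {5,6,7,8}:2
  |U|=5: {4,5,6,7,8}:2
  |U|=6: {1,4,5,6,7,8}:2  {3,4,5,6,7,8}:2
  |U|=7: {1,3,4,5,6,7,8}:4  {2,3,4,5,6,7,8}:2
  start at 0(o): 6

6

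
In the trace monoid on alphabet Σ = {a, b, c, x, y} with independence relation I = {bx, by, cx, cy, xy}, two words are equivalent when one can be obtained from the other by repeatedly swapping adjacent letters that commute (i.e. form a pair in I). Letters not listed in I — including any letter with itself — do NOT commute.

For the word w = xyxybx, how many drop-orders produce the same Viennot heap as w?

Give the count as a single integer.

60

piece 0:x — minimal
piece 1:y — minimal
piece 2:x rests on {0:x}
piece 3:y rests on {1:y}
piece 4:b — minimal
piece 5:x rests on {2:x}
minimal pieces: {0:x, 1:y, 4:b}
ways to finish when only these pieces remain (= sum over removing one remaining piece with nothing left below it):
  1 left: {3}→1  {4}→1  {5}→1
  2 left: {1,3}→1  {2,5}→1  {3,4}→2  {3,5}→2  {4,5}→2
  3 left: {0,2,5}→1  {1,3,4}→3  {1,3,5}→3  {2,3,5}→3  {2,4,5}→3  {3,4,5}→6
  4 left: {0,2,3,5}→4  {0,2,4,5}→4  {1,2,3,5}→6  {1,3,4,5}→12  {2,3,4,5}→12
  placing 0:x first → 30 extensions
  placing 1:y first → 20 extensions
  placing 4:b first → 10 extensions
total linear extensions = 60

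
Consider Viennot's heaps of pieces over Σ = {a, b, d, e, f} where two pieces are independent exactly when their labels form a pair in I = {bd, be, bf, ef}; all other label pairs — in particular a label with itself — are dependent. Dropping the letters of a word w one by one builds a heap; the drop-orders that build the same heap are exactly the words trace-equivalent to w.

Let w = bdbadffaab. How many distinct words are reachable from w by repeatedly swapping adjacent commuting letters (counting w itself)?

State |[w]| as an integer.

3

#0=b has no predecessor
#1=d has no predecessor
#2=b depends on [0:b]
#3=a depends on [1:d, 2:b]
#4=d depends on [3:a]
#5=f depends on [4:d]
#6=f depends on [5:f]
#7=a depends on [6:f]
#8=a depends on [7:a]
#9=b depends on [8:a]
sources: [0:b, 1:d]
N(rest) = Σ N(rest − s) over sources s of rest; N(one piece) = 1:
  size 1 → [9]=1
  size 2 → [8,9]=1
  size 3 → [7,8,9]=1
  size 4 → [6,7,8,9]=1
  size 5 → [5,6,7,8,9]=1
  size 6 → [4,5,6,7,8,9]=1
  size 7 → [3,4,5,6,7,8,9]=1
  size 8 → [1,3,4,5,6,7,8,9]=1  [2,3,4,5,6,7,8,9]=1
  first=0(b) contributes 2
  first=1(d) contributes 1
|[w]| = 3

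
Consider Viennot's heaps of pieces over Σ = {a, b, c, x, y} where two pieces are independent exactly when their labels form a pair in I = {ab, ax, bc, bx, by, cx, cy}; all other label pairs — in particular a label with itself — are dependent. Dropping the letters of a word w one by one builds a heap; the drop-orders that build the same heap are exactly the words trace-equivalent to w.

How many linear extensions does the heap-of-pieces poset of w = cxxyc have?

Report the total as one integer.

piece 0:c — minimal
piece 1:x — minimal
piece 2:x rests on {1:x}
piece 3:y rests on {2:x}
piece 4:c rests on {0:c}
minimal pieces: {0:c, 1:x}
ways to finish when only these pieces remain (= sum over removing one remaining piece with nothing left below it):
  1 left: {3}→1  {4}→1
  2 left: {0,4}→1  {2,3}→1  {3,4}→2
  3 left: {0,3,4}→3  {1,2,3}→1  {2,3,4}→3
  placing 0:c first → 4 extensions
  placing 1:x first → 6 extensions
total linear extensions = 10

10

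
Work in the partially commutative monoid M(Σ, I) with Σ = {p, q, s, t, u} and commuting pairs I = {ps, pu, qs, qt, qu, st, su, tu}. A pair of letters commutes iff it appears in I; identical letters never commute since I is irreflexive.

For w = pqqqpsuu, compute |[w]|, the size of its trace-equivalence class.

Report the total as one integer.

168

drop 0:p onto floor
drop 1:q onto {0:p}
drop 2:q onto {1:q}
drop 3:q onto {2:q}
drop 4:p onto {3:q}
drop 5:s onto floor
drop 6:u onto floor
drop 7:u onto {6:u}
ground layer = {0:p, 5:s, 6:u}
drop-orders for the pieces not yet dropped (sum over which currently-grounded one goes next):
  1 to go: {4} 1  {5} 1  {7} 1
  2 to go: {3,4} 1  {4,5} 2  {4,7} 2  {5,7} 2  {6,7} 1
  3 to go: {2,3,4} 1  {3,4,5} 3  {3,4,7} 3  {4,5,7} 6  {4,6,7} 3  {5,6,7} 3
  4 to go: {1,2,3,4} 1  {2,3,4,5} 4  {2,3,4,7} 4  {3,4,5,7} 12  {3,4,6,7} 6  {4,5,6,7} 12
  5 to go: {0,1,2,3,4} 1  {1,2,3,4,5} 5  {1,2,3,4,7} 5  {2,3,4,5,7} 20  {2,3,4,6,7} 10  {3,4,5,6,7} 30
  6 to go: {0,1,2,3,4,5} 6  {0,1,2,3,4,7} 6  {1,2,3,4,5,7} 30  {1,2,3,4,6,7} 15  {2,3,4,5,6,7} 60
  if 0:p drops first: 105 orders
  if 5:s drops first: 21 orders
  if 6:u drops first: 42 orders
heap linearizations: 168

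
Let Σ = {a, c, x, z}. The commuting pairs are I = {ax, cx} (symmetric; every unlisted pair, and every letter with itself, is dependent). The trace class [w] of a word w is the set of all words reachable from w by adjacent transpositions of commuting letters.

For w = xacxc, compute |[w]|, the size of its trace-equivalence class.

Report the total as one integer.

piece 0:x — minimal
piece 1:a — minimal
piece 2:c rests on {1:a}
piece 3:x rests on {0:x}
piece 4:c rests on {2:c}
minimal pieces: {0:x, 1:a}
ways to finish when only these pieces remain (= sum over removing one remaining piece with nothing left below it):
  1 left: {3}→1  {4}→1
  2 left: {0,3}→1  {2,4}→1  {3,4}→2
  3 left: {0,3,4}→3  {1,2,4}→1  {2,3,4}→3
  placing 0:x first → 4 extensions
  placing 1:a first → 6 extensions
total linear extensions = 10

10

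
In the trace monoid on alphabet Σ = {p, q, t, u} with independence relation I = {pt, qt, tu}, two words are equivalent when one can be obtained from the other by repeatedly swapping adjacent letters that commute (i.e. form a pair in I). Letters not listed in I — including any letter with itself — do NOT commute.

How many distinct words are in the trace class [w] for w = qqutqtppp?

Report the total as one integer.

36

piece 0:q — minimal
piece 1:q rests on {0:q}
piece 2:u rests on {1:q}
piece 3:t — minimal
piece 4:q rests on {2:u}
piece 5:t rests on {3:t}
piece 6:p rests on {4:q}
piece 7:p rests on {6:p}
piece 8:p rests on {7:p}
minimal pieces: {0:q, 3:t}
ways to finish when only these pieces remain (= sum over removing one remaining piece with nothing left below it):
  1 left: {5}→1  {8}→1
  2 left: {3,5}→1  {5,8}→2  {7,8}→1
  3 left: {3,5,8}→3  {5,7,8}→3  {6,7,8}→1
  4 left: {3,5,7,8}→6  {4,6,7,8}→1  {5,6,7,8}→4
  5 left: {2,4,6,7,8}→1  {3,5,6,7,8}→10  {4,5,6,7,8}→5
  6 left: {1,2,4,6,7,8}→1  {2,4,5,6,7,8}→6  {3,4,5,6,7,8}→15
  7 left: {0,1,2,4,6,7,8}→1  {1,2,4,5,6,7,8}→7  {2,3,4,5,6,7,8}→21
  placing 0:q first → 28 extensions
  placing 3:t first → 8 extensions
total linear extensions = 36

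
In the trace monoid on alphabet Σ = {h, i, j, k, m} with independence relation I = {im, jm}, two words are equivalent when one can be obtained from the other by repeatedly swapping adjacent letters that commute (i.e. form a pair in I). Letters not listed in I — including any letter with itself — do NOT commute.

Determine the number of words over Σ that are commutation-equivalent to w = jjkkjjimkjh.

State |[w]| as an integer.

piece 0:j — minimal
piece 1:j rests on {0:j}
piece 2:k rests on {1:j}
piece 3:k rests on {2:k}
piece 4:j rests on {3:k}
piece 5:j rests on {4:j}
piece 6:i rests on {5:j}
piece 7:m rests on {3:k}
piece 8:k rests on {6:i, 7:m}
piece 9:j rests on {8:k}
piece 10:h rests on {9:j}
minimal pieces: {0:j}
ways to finish when only these pieces remain (= sum over removing one remaining piece with nothing left below it):
  1 left: {10}→1
  2 left: {9,10}→1
  3 left: {8,9,10}→1
  4 left: {6,8,9,10}→1  {7,8,9,10}→1
  5 left: {5,6,8,9,10}→1  {6,7,8,9,10}→2
  6 left: {4,5,6,8,9,10}→1  {5,6,7,8,9,10}→3
  7 left: {4,5,6,7,8,9,10}→4
  8 left: {3,4,5,6,7,8,9,10}→4
  9 left: {2,3,4,5,6,7,8,9,10}→4
  placing 0:j first → 4 extensions

4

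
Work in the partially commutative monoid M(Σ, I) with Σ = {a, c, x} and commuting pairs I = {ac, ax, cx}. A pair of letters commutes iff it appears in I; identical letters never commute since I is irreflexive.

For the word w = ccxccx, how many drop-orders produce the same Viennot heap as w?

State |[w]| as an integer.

piece 0:c — minimal
piece 1:c rests on {0:c}
piece 2:x — minimal
piece 3:c rests on {1:c}
piece 4:c rests on {3:c}
piece 5:x rests on {2:x}
minimal pieces: {0:c, 2:x}
ways to finish when only these pieces remain (= sum over removing one remaining piece with nothing left below it):
  1 left: {4}→1  {5}→1
  2 left: {2,5}→1  {3,4}→1  {4,5}→2
  3 left: {1,3,4}→1  {2,4,5}→3  {3,4,5}→3
  4 left: {0,1,3,4}→1  {1,3,4,5}→4  {2,3,4,5}→6
  placing 0:c first → 10 extensions
  placing 2:x first → 5 extensions
total linear extensions = 15

15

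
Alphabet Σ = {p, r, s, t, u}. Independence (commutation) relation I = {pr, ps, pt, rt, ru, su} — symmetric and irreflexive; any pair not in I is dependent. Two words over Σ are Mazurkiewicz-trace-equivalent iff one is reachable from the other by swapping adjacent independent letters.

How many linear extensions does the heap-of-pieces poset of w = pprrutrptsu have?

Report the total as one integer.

668

piece 0:p — minimal
piece 1:p rests on {0:p}
piece 2:r — minimal
piece 3:r rests on {2:r}
piece 4:u rests on {1:p}
piece 5:t rests on {4:u}
piece 6:r rests on {3:r}
piece 7:p rests on {4:u}
piece 8:t rests on {5:t}
piece 9:s rests on {6:r, 8:t}
piece 10:u rests on {7:p, 8:t}
minimal pieces: {0:p, 2:r}
ways to finish when only these pieces remain (= sum over removing one remaining piece with nothing left below it):
  1 left: {9}→1  {10}→1
  2 left: {6,9}→1  {7,10}→1  {9,10}→2
  3 left: {3,6,9}→1  {6,9,10}→3  {7,9,10}→3  {8,9,10}→2
  4 left: {2,3,6,9}→1  {3,6,9,10}→4  {5,8,9,10}→2  {6,7,9,10}→6  {6,8,9,10}→5  {7,8,9,10}→5
  5 left: {2,3,6,9,10}→5  {3,6,7,9,10}→10  {3,6,8,9,10}→9  {5,6,8,9,10}→7  {5,7,8,9,10}→7  {6,7,8,9,10}→16
  6 left: {2,3,6,7,9,10}→15  {2,3,6,8,9,10}→14  {3,5,6,8,9,10}→16  {3,6,7,8,9,10}→35  {4,5,7,8,9,10}→7  {5,6,7,8,9,10}→30
  7 left: {1,4,5,7,8,9,10}→7  {2,3,5,6,8,9,10}→30  {2,3,6,7,8,9,10}→64  {3,5,6,7,8,9,10}→81  {4,5,6,7,8,9,10}→37
  8 left: {0,1,4,5,7,8,9,10}→7  {1,4,5,6,7,8,9,10}→44  {2,3,5,6,7,8,9,10}→175  {3,4,5,6,7,8,9,10}→118
  9 left: {0,1,4,5,6,7,8,9,10}→51  {1,3,4,5,6,7,8,9,10}→162  {2,3,4,5,6,7,8,9,10}→293
  placing 0:p first → 455 extensions
  placing 2:r first → 213 extensions
total linear extensions = 668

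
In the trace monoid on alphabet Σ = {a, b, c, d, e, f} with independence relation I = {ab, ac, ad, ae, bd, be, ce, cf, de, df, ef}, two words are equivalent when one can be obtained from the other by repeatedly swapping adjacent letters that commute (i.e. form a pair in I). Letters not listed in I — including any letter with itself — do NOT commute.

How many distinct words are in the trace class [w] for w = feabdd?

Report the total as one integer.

120

piece 0:f — minimal
piece 1:e — minimal
piece 2:a rests on {0:f}
piece 3:b rests on {0:f}
piece 4:d — minimal
piece 5:d rests on {4:d}
minimal pieces: {0:f, 1:e, 4:d}
ways to finish when only these pieces remain (= sum over removing one remaining piece with nothing left below it):
  1 left: {1}→1  {2}→1  {3}→1  {5}→1
  2 left: {1,2}→2  {1,3}→2  {1,5}→2  {2,3}→2  {2,5}→2  {3,5}→2  {4,5}→1
  3 left: {0,2,3}→2  {1,2,3}→6  {1,2,5}→6  {1,3,5}→6  {1,4,5}→3  {2,3,5}→6  {2,4,5}→3  {3,4,5}→3
  4 left: {0,1,2,3}→8  {0,2,3,5}→8  {1,2,3,5}→24  {1,2,4,5}→12  {1,3,4,5}→12  {2,3,4,5}→12
  placing 0:f first → 60 extensions
  placing 1:e first → 20 extensions
  placing 4:d first → 40 extensions
total linear extensions = 120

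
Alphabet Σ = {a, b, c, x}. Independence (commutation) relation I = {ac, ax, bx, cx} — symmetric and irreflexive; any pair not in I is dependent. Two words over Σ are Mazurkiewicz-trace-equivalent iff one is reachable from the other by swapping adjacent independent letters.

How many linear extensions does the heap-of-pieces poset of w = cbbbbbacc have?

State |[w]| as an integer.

3

piece 0:c — minimal
piece 1:b rests on {0:c}
piece 2:b rests on {1:b}
piece 3:b rests on {2:b}
piece 4:b rests on {3:b}
piece 5:b rests on {4:b}
piece 6:a rests on {5:b}
piece 7:c rests on {5:b}
piece 8:c rests on {7:c}
minimal pieces: {0:c}
ways to finish when only these pieces remain (= sum over removing one remaining piece with nothing left below it):
  1 left: {6}→1  {8}→1
  2 left: {6,8}→2  {7,8}→1
  3 left: {6,7,8}→3
  4 left: {5,6,7,8}→3
  5 left: {4,5,6,7,8}→3
  6 left: {3,4,5,6,7,8}→3
  7 left: {2,3,4,5,6,7,8}→3
  placing 0:c first → 3 extensions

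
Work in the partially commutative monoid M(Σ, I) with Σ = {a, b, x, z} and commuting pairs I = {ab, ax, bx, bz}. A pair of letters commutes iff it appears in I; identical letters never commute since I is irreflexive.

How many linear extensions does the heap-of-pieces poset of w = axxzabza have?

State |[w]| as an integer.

drop 0:a onto floor
drop 1:x onto floor
drop 2:x onto {1:x}
drop 3:z onto {0:a, 2:x}
drop 4:a onto {3:z}
drop 5:b onto floor
drop 6:z onto {4:a}
drop 7:a onto {6:z}
ground layer = {0:a, 1:x, 5:b}
drop-orders for the pieces not yet dropped (sum over which currently-grounded one goes next):
  1 to go: {5} 1  {7} 1
  2 to go: {5,7} 2  {6,7} 1
  3 to go: {4,6,7} 1  {5,6,7} 3
  4 to go: {3,4,6,7} 1  {4,5,6,7} 4
  5 to go: {0,3,4,6,7} 1  {2,3,4,6,7} 1  {3,4,5,6,7} 5
  6 to go: {0,2,3,4,6,7} 2  {0,3,4,5,6,7} 6  {1,2,3,4,6,7} 1  {2,3,4,5,6,7} 6
  if 0:a drops first: 7 orders
  if 1:x drops first: 14 orders
  if 5:b drops first: 3 orders
heap linearizations: 24

24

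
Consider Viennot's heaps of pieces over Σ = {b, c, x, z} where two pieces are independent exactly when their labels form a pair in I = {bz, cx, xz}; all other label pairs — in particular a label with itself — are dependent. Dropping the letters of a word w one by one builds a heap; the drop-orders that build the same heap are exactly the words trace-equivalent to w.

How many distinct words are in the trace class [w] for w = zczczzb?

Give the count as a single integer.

piece 0:z — minimal
piece 1:c rests on {0:z}
piece 2:z rests on {1:c}
piece 3:c rests on {2:z}
piece 4:z rests on {3:c}
piece 5:z rests on {4:z}
piece 6:b rests on {3:c}
minimal pieces: {0:z}
ways to finish when only these pieces remain (= sum over removing one remaining piece with nothing left below it):
  1 left: {5}→1  {6}→1
  2 left: {4,5}→1  {5,6}→2
  3 left: {4,5,6}→3
  4 left: {3,4,5,6}→3
  5 left: {2,3,4,5,6}→3
  placing 0:z first → 3 extensions

3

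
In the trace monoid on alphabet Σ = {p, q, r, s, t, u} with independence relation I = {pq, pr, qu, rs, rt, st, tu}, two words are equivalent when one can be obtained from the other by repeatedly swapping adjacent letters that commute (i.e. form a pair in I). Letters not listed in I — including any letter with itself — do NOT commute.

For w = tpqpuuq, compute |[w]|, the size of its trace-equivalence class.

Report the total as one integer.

0(t) covers ∅
1(p) covers 0:t
2(q) covers 0:t
3(p) covers 1:p
4(u) covers 3:p
5(u) covers 4:u
6(q) covers 2:q
floor of heap: 0:t
completions by unplaced set U, small U first (add the entries for U minus each lowest piece of U):
  |U|=1: {5}:1  {6}:1
  |U|=2: {2,6}:1  {4,5}:1  {5,6}:2
  |U|=3: {2,5,6}:3  {3,4,5}:1  {4,5,6}:3
  |U|=4: {1,3,4,5}:1  {2,4,5,6}:6  {3,4,5,6}:4
  |U|=5: {1,3,4,5,6}:5  {2,3,4,5,6}:10
  start at 0(t): 15

15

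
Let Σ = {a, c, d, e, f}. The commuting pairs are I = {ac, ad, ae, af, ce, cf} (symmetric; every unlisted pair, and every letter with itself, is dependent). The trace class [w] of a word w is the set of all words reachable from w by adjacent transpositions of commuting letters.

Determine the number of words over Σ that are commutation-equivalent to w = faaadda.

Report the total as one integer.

35

drop 0:f onto floor
drop 1:a onto floor
drop 2:a onto {1:a}
drop 3:a onto {2:a}
drop 4:d onto {0:f}
drop 5:d onto {4:d}
drop 6:a onto {3:a}
ground layer = {0:f, 1:a}
drop-orders for the pieces not yet dropped (sum over which currently-grounded one goes next):
  1 to go: {5} 1  {6} 1
  2 to go: {3,6} 1  {4,5} 1  {5,6} 2
  3 to go: {0,4,5} 1  {2,3,6} 1  {3,5,6} 3  {4,5,6} 3
  4 to go: {0,4,5,6} 4  {1,2,3,6} 1  {2,3,5,6} 4  {3,4,5,6} 6
  5 to go: {0,3,4,5,6} 10  {1,2,3,5,6} 5  {2,3,4,5,6} 10
  if 0:f drops first: 15 orders
  if 1:a drops first: 20 orders
heap linearizations: 35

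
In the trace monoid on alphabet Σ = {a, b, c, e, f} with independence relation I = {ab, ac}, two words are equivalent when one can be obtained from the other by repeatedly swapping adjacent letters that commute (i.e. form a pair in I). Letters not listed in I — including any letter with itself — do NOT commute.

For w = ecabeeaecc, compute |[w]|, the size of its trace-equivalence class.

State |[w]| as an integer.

3

piece 0:e — minimal
piece 1:c rests on {0:e}
piece 2:a rests on {0:e}
piece 3:b rests on {1:c}
piece 4:e rests on {2:a, 3:b}
piece 5:e rests on {4:e}
piece 6:a rests on {5:e}
piece 7:e rests on {6:a}
piece 8:c rests on {7:e}
piece 9:c rests on {8:c}
minimal pieces: {0:e}
ways to finish when only these pieces remain (= sum over removing one remaining piece with nothing left below it):
  1 left: {9}→1
  2 left: {8,9}→1
  3 left: {7,8,9}→1
  4 left: {6,7,8,9}→1
  5 left: {5,6,7,8,9}→1
  6 left: {4,5,6,7,8,9}→1
  7 left: {2,4,5,6,7,8,9}→1  {3,4,5,6,7,8,9}→1
  8 left: {1,3,4,5,6,7,8,9}→1  {2,3,4,5,6,7,8,9}→2
  placing 0:e first → 3 extensions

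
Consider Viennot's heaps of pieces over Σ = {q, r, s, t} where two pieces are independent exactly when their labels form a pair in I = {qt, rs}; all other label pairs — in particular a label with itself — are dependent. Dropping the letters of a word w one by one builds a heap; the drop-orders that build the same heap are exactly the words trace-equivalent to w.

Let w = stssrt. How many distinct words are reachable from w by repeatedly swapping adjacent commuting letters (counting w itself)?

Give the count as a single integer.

3

drop 0:s onto floor
drop 1:t onto {0:s}
drop 2:s onto {1:t}
drop 3:s onto {2:s}
drop 4:r onto {1:t}
drop 5:t onto {3:s, 4:r}
ground layer = {0:s}
drop-orders for the pieces not yet dropped (sum over which currently-grounded one goes next):
  1 to go: {5} 1
  2 to go: {3,5} 1  {4,5} 1
  3 to go: {2,3,5} 1  {3,4,5} 2
  4 to go: {2,3,4,5} 3
  if 0:s drops first: 3 orders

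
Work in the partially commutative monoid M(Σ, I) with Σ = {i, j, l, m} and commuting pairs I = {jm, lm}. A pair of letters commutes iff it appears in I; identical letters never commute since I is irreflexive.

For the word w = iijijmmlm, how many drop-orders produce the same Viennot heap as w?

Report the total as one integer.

10

0(i) covers ∅
1(i) covers 0:i
2(j) covers 1:i
3(i) covers 2:j
4(j) covers 3:i
5(m) covers 3:i
6(m) covers 5:m
7(l) covers 4:j
8(m) covers 6:m
floor of heap: 0:i
completions by unplaced set U, small U first (add the entries for U minus each lowest piece of U):
  |U|=1: {7}:1  {8}:1
  |U|=2: {4,7}:1  {6,8}:1  {7,8}:2
  |U|=3: {4,7,8}:3  {5,6,8}:1  {6,7,8}:3
  |U|=4: {4,6,7,8}:6  {5,6,7,8}:4
  |U|=5: {4,5,6,7,8}:10
  |U|=6: {3,4,5,6,7,8}:10
  |U|=7: {2,3,4,5,6,7,8}:10
  start at 0(i): 10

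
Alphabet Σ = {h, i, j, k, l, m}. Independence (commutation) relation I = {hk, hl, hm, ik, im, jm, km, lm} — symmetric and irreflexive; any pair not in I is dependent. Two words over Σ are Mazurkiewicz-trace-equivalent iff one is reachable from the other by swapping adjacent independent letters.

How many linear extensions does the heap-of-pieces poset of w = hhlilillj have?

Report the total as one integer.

3

drop 0:h onto floor
drop 1:h onto {0:h}
drop 2:l onto floor
drop 3:i onto {1:h, 2:l}
drop 4:l onto {3:i}
drop 5:i onto {4:l}
drop 6:l onto {5:i}
drop 7:l onto {6:l}
drop 8:j onto {7:l}
ground layer = {0:h, 2:l}
drop-orders for the pieces not yet dropped (sum over which currently-grounded one goes next):
  1 to go: {8} 1
  2 to go: {7,8} 1
  3 to go: {6,7,8} 1
  4 to go: {5,6,7,8} 1
  5 to go: {4,5,6,7,8} 1
  6 to go: {3,4,5,6,7,8} 1
  7 to go: {1,3,4,5,6,7,8} 1  {2,3,4,5,6,7,8} 1
  if 0:h drops first: 2 orders
  if 2:l drops first: 1 orders
heap linearizations: 3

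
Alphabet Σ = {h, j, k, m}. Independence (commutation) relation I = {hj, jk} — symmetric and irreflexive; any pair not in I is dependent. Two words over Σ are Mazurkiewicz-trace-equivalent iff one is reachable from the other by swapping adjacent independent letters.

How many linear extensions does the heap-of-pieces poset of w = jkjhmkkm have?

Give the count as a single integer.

6

piece 0:j — minimal
piece 1:k — minimal
piece 2:j rests on {0:j}
piece 3:h rests on {1:k}
piece 4:m rests on {2:j, 3:h}
piece 5:k rests on {4:m}
piece 6:k rests on {5:k}
piece 7:m rests on {6:k}
minimal pieces: {0:j, 1:k}
ways to finish when only these pieces remain (= sum over removing one remaining piece with nothing left below it):
  1 left: {7}→1
  2 left: {6,7}→1
  3 left: {5,6,7}→1
  4 left: {4,5,6,7}→1
  5 left: {2,4,5,6,7}→1  {3,4,5,6,7}→1
  6 left: {0,2,4,5,6,7}→1  {1,3,4,5,6,7}→1  {2,3,4,5,6,7}→2
  placing 0:j first → 3 extensions
  placing 1:k first → 3 extensions
total linear extensions = 6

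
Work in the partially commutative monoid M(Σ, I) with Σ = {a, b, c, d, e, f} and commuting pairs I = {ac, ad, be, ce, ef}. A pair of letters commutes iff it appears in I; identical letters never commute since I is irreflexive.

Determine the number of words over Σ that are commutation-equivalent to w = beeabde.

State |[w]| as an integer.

3

piece 0:b — minimal
piece 1:e — minimal
piece 2:e rests on {1:e}
piece 3:a rests on {0:b, 2:e}
piece 4:b rests on {3:a}
piece 5:d rests on {4:b}
piece 6:e rests on {5:d}
minimal pieces: {0:b, 1:e}
ways to finish when only these pieces remain (= sum over removing one remaining piece with nothing left below it):
  1 left: {6}→1
  2 left: {5,6}→1
  3 left: {4,5,6}→1
  4 left: {3,4,5,6}→1
  5 left: {0,3,4,5,6}→1  {2,3,4,5,6}→1
  placing 0:b first → 1 extensions
  placing 1:e first → 2 extensions
total linear extensions = 3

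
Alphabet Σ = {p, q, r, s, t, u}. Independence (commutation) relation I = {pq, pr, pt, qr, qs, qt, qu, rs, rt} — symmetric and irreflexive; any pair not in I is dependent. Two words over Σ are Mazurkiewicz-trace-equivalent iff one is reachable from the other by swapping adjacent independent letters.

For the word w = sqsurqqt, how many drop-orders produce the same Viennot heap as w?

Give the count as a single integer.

piece 0:s — minimal
piece 1:q — minimal
piece 2:s rests on {0:s}
piece 3:u rests on {2:s}
piece 4:r rests on {3:u}
piece 5:q rests on {1:q}
piece 6:q rests on {5:q}
piece 7:t rests on {3:u}
minimal pieces: {0:s, 1:q}
ways to finish when only these pieces remain (= sum over removing one remaining piece with nothing left below it):
  1 left: {4}→1  {6}→1  {7}→1
  2 left: {4,6}→2  {4,7}→2  {5,6}→1  {6,7}→2
  3 left: {1,5,6}→1  {3,4,7}→2  {4,5,6}→3  {4,6,7}→6  {5,6,7}→3
  4 left: {1,4,5,6}→4  {1,5,6,7}→4  {2,3,4,7}→2  {3,4,6,7}→8  {4,5,6,7}→12
  5 left: {0,2,3,4,7}→2  {1,4,5,6,7}→20  {2,3,4,6,7}→10  {3,4,5,6,7}→20
  6 left: {0,2,3,4,6,7}→12  {1,3,4,5,6,7}→40  {2,3,4,5,6,7}→30
  placing 0:s first → 70 extensions
  placing 1:q first → 42 extensions
total linear extensions = 112

112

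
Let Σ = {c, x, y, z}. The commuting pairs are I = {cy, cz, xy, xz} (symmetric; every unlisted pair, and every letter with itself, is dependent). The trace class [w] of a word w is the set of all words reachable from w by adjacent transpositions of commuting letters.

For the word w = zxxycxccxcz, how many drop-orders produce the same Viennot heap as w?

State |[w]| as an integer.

drop 0:z onto floor
drop 1:x onto floor
drop 2:x onto {1:x}
drop 3:y onto {0:z}
drop 4:c onto {2:x}
drop 5:x onto {4:c}
drop 6:c onto {5:x}
drop 7:c onto {6:c}
drop 8:x onto {7:c}
drop 9:c onto {8:x}
drop 10:z onto {3:y}
ground layer = {0:z, 1:x}
drop-orders for the pieces not yet dropped (sum over which currently-grounded one goes next):
  1 to go: {9} 1  {10} 1
  2 to go: {3,10} 1  {8,9} 1  {9,10} 2
  3 to go: {0,3,10} 1  {3,9,10} 3  {7,8,9} 1  {8,9,10} 3
  4 to go: {0,3,9,10} 4  {3,8,9,10} 6  {6,7,8,9} 1  {7,8,9,10} 4
  5 to go: {0,3,8,9,10} 10  {3,7,8,9,10} 10  {5,6,7,8,9} 1  {6,7,8,9,10} 5
  6 to go: {0,3,7,8,9,10} 20  {3,6,7,8,9,10} 15  {4,5,6,7,8,9} 1  {5,6,7,8,9,10} 6
  7 to go: {0,3,6,7,8,9,10} 35  {2,4,5,6,7,8,9} 1  {3,5,6,7,8,9,10} 21  {4,5,6,7,8,9,10} 7
  8 to go: {0,3,5,6,7,8,9,10} 56  {1,2,4,5,6,7,8,9} 1  {2,4,5,6,7,8,9,10} 8  {3,4,5,6,7,8,9,10} 28
  9 to go: {0,3,4,5,6,7,8,9,10} 84  {1,2,4,5,6,7,8,9,10} 9  {2,3,4,5,6,7,8,9,10} 36
  if 0:z drops first: 45 orders
  if 1:x drops first: 120 orders
heap linearizations: 165

165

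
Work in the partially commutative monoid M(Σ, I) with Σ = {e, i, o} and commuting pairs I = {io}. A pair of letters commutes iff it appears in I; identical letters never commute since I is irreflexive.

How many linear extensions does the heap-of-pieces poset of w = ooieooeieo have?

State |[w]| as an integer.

3

#0=o has no predecessor
#1=o depends on [0:o]
#2=i has no predecessor
#3=e depends on [1:o, 2:i]
#4=o depends on [3:e]
#5=o depends on [4:o]
#6=e depends on [5:o]
#7=i depends on [6:e]
#8=e depends on [7:i]
#9=o depends on [8:e]
sources: [0:o, 2:i]
N(rest) = Σ N(rest − s) over sources s of rest; N(one piece) = 1:
  size 1 → [9]=1
  size 2 → [8,9]=1
  size 3 → [7,8,9]=1
  size 4 → [6,7,8,9]=1
  size 5 → [5,6,7,8,9]=1
  size 6 → [4,5,6,7,8,9]=1
  size 7 → [3,4,5,6,7,8,9]=1
  size 8 → [1,3,4,5,6,7,8,9]=1  [2,3,4,5,6,7,8,9]=1
  first=0(o) contributes 2
  first=2(i) contributes 1
|[w]| = 3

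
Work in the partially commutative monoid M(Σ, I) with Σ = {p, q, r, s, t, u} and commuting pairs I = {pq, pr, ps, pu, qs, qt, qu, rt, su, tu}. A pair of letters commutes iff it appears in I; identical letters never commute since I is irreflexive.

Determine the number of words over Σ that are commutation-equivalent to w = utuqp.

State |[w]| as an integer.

piece 0:u — minimal
piece 1:t — minimal
piece 2:u rests on {0:u}
piece 3:q — minimal
piece 4:p rests on {1:t}
minimal pieces: {0:u, 1:t, 3:q}
ways to finish when only these pieces remain (= sum over removing one remaining piece with nothing left below it):
  1 left: {2}→1  {3}→1  {4}→1
  2 left: {0,2}→1  {1,4}→1  {2,3}→2  {2,4}→2  {3,4}→2
  3 left: {0,2,3}→3  {0,2,4}→3  {1,2,4}→3  {1,3,4}→3  {2,3,4}→6
  placing 0:u first → 12 extensions
  placing 1:t first → 12 extensions
  placing 3:q first → 6 extensions
total linear extensions = 30

30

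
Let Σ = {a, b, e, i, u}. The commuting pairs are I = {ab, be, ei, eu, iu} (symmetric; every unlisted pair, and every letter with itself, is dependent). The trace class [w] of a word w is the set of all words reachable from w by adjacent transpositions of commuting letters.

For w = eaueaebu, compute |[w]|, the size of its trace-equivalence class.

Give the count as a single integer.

#0=e has no predecessor
#1=a depends on [0:e]
#2=u depends on [1:a]
#3=e depends on [1:a]
#4=a depends on [2:u, 3:e]
#5=e depends on [4:a]
#6=b depends on [2:u]
#7=u depends on [4:a, 6:b]
sources: [0:e]
N(rest) = Σ N(rest − s) over sources s of rest; N(one piece) = 1:
  size 1 → [5]=1  [7]=1
  size 2 → [5,7]=2  [6,7]=1
  size 3 → [4,5,7]=2  [5,6,7]=3
  size 4 → [3,4,5,7]=2  [4,5,6,7]=5
  size 5 → [2,4,5,6,7]=5  [3,4,5,6,7]=7
  size 6 → [2,3,4,5,6,7]=12
  first=0(e) contributes 12

12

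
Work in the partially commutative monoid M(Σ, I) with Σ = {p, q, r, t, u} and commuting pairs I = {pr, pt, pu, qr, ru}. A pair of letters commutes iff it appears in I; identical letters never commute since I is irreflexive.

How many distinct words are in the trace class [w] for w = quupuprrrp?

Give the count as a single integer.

0(q) covers ∅
1(u) covers 0:q
2(u) covers 1:u
3(p) covers 0:q
4(u) covers 2:u
5(p) covers 3:p
6(r) covers ∅
7(r) covers 6:r
8(r) covers 7:r
9(p) covers 5:p
floor of heap: 0:q, 6:r
completions by unplaced set U, small U first (add the entries for U minus each lowest piece of U):
  |U|=1: {4}:1  {8}:1  {9}:1
  |U|=2: {2,4}:1  {4,8}:2  {4,9}:2  {5,9}:1  {7,8}:1  {8,9}:2
  |U|=3: {1,2,4}:1  {2,4,8}:3  {2,4,9}:3  {3,5,9}:1  {4,5,9}:3  {4,7,8}:3  {4,8,9}:6  {5,8,9}:3  {6,7,8}:1  {7,8,9}:3
  |U|=4: {1,2,4,8}:4  {1,2,4,9}:4  {2,4,5,9}:6  {2,4,7,8}:6  {2,4,8,9}:12  {3,4,5,9}:4  {3,5,8,9}:4  {4,5,8,9}:12  {4,6,7,8}:4  {4,7,8,9}:12  {5,7,8,9}:6  {6,7,8,9}:4
  |U|=5: {1,2,4,5,9}:10  {1,2,4,7,8}:10  {1,2,4,8,9}:20  {2,3,4,5,9}:10  {2,4,5,8,9}:30  {2,4,6,7,8}:10  {2,4,7,8,9}:30  {3,4,5,8,9}:20  {3,5,7,8,9}:10  {4,5,7,8,9}:30  {4,6,7,8,9}:20  {5,6,7,8,9}:10
  |U|=6: {1,2,3,4,5,9}:20  {1,2,4,5,8,9}:60  {1,2,4,6,7,8}:20  {1,2,4,7,8,9}:60  {2,3,4,5,8,9}:60  {2,4,5,7,8,9}:90  {2,4,6,7,8,9}:60  {3,4,5,7,8,9}:60  {3,5,6,7,8,9}:20  {4,5,6,7,8,9}:60
  |U|=7: {0,1,2,3,4,5,9}:20  {1,2,3,4,5,8,9}:140  {1,2,4,5,7,8,9}:210  {1,2,4,6,7,8,9}:140  {2,3,4,5,7,8,9}:210  {2,4,5,6,7,8,9}:210  {3,4,5,6,7,8,9}:140
  |U|=8: {0,1,2,3,4,5,8,9}:160  {1,2,3,4,5,7,8,9}:560  {1,2,4,5,6,7,8,9}:560  {2,3,4,5,6,7,8,9}:560
  start at 0(q): 1680
  start at 6(r): 720
sum over floor = 2400

2400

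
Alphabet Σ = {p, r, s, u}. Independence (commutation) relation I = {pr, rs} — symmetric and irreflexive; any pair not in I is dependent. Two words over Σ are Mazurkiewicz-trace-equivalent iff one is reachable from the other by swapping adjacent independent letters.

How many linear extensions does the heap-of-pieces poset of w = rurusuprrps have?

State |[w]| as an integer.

drop 0:r onto floor
drop 1:u onto {0:r}
drop 2:r onto {1:u}
drop 3:u onto {2:r}
drop 4:s onto {3:u}
drop 5:u onto {4:s}
drop 6:p onto {5:u}
drop 7:r onto {5:u}
drop 8:r onto {7:r}
drop 9:p onto {6:p}
drop 10:s onto {9:p}
ground layer = {0:r}
drop-orders for the pieces not yet dropped (sum over which currently-grounded one goes next):
  1 to go: {8} 1  {10} 1
  2 to go: {7,8} 1  {8,10} 2  {9,10} 1
  3 to go: {6,9,10} 1  {7,8,10} 3  {8,9,10} 3
  4 to go: {6,8,9,10} 4  {7,8,9,10} 6
  5 to go: {6,7,8,9,10} 10
  6 to go: {5,6,7,8,9,10} 10
  7 to go: {4,5,6,7,8,9,10} 10
  8 to go: {3,4,5,6,7,8,9,10} 10
  9 to go: {2,3,4,5,6,7,8,9,10} 10
  if 0:r drops first: 10 orders

10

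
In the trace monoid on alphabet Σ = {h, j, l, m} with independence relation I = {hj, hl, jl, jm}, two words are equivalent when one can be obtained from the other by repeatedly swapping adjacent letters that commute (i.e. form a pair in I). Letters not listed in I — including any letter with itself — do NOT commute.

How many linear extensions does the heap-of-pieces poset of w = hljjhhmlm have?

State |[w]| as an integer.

144

piece 0:h — minimal
piece 1:l — minimal
piece 2:j — minimal
piece 3:j rests on {2:j}
piece 4:h rests on {0:h}
piece 5:h rests on {4:h}
piece 6:m rests on {1:l, 5:h}
piece 7:l rests on {6:m}
piece 8:m rests on {7:l}
minimal pieces: {0:h, 1:l, 2:j}
ways to finish when only these pieces remain (= sum over removing one remaining piece with nothing left below it):
  1 left: {3}→1  {8}→1
  2 left: {2,3}→1  {3,8}→2  {7,8}→1
  3 left: {2,3,8}→3  {3,7,8}→3  {6,7,8}→1
  4 left: {1,6,7,8}→1  {2,3,7,8}→6  {3,6,7,8}→4  {5,6,7,8}→1
  5 left: {1,3,6,7,8}→5  {1,5,6,7,8}→2  {2,3,6,7,8}→10  {3,5,6,7,8}→5  {4,5,6,7,8}→1
  6 left: {0,4,5,6,7,8}→1  {1,2,3,6,7,8}→15  {1,3,5,6,7,8}→12  {1,4,5,6,7,8}→3  {2,3,5,6,7,8}→15  {3,4,5,6,7,8}→6
  7 left: {0,1,4,5,6,7,8}→4  {0,3,4,5,6,7,8}→7  {1,2,3,5,6,7,8}→42  {1,3,4,5,6,7,8}→21  {2,3,4,5,6,7,8}→21
  placing 0:h first → 84 extensions
  placing 1:l first → 28 extensions
  placing 2:j first → 32 extensions
total linear extensions = 144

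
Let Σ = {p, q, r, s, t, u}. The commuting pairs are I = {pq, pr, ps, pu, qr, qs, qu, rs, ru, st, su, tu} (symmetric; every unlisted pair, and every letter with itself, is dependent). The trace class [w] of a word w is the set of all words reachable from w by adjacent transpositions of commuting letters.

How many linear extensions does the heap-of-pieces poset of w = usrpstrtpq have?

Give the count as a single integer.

drop 0:u onto floor
drop 1:s onto floor
drop 2:r onto floor
drop 3:p onto floor
drop 4:s onto {1:s}
drop 5:t onto {2:r, 3:p}
drop 6:r onto {5:t}
drop 7:t onto {6:r}
drop 8:p onto {7:t}
drop 9:q onto {7:t}
ground layer = {0:u, 1:s, 2:r, 3:p}
drop-orders for the pieces not yet dropped (sum over which currently-grounded one goes next):
  1 to go: {0} 1  {4} 1  {8} 1  {9} 1
  2 to go: {0,4} 2  {0,8} 2  {0,9} 2  {1,4} 1  {4,8} 2  {4,9} 2  {8,9} 2
  3 to go: {0,1,4} 3  {0,4,8} 6  {0,4,9} 6  {0,8,9} 6  {1,4,8} 3  {1,4,9} 3  {4,8,9} 6  {7,8,9} 2
  4 to go: {0,1,4,8} 12  {0,1,4,9} 12  {0,4,8,9} 24  {0,7,8,9} 8  {1,4,8,9} 12  {4,7,8,9} 8  {6,7,8,9} 2
  5 to go: {0,1,4,8,9} 60  {0,4,7,8,9} 40  {0,6,7,8,9} 10  {1,4,7,8,9} 20  {4,6,7,8,9} 10  {5,6,7,8,9} 2
  6 to go: {0,1,4,7,8,9} 120  {0,4,6,7,8,9} 60  {0,5,6,7,8,9} 12  {1,4,6,7,8,9} 30  {2,5,6,7,8,9} 2  {3,5,6,7,8,9} 2  {4,5,6,7,8,9} 12
  7 to go: {0,1,4,6,7,8,9} 210  {0,2,5,6,7,8,9} 14  {0,3,5,6,7,8,9} 14  {0,4,5,6,7,8,9} 84  {1,4,5,6,7,8,9} 42  {2,3,5,6,7,8,9} 4  {2,4,5,6,7,8,9} 14  {3,4,5,6,7,8,9} 14
  8 to go: {0,1,4,5,6,7,8,9} 336  {0,2,3,5,6,7,8,9} 32  {0,2,4,5,6,7,8,9} 112  {0,3,4,5,6,7,8,9} 112  {1,2,4,5,6,7,8,9} 56  {1,3,4,5,6,7,8,9} 56  {2,3,4,5,6,7,8,9} 32
  if 0:u drops first: 144 orders
  if 1:s drops first: 288 orders
  if 2:r drops first: 504 orders
  if 3:p drops first: 504 orders
heap linearizations: 1440

1440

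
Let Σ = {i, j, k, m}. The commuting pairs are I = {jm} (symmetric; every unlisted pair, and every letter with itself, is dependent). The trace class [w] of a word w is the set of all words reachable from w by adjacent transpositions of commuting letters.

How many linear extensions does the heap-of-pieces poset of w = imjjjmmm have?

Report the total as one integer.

#0=i has no predecessor
#1=m depends on [0:i]
#2=j depends on [0:i]
#3=j depends on [2:j]
#4=j depends on [3:j]
#5=m depends on [1:m]
#6=m depends on [5:m]
#7=m depends on [6:m]
sources: [0:i]
N(rest) = Σ N(rest − s) over sources s of rest; N(one piece) = 1:
  size 1 → [4]=1  [7]=1
  size 2 → [3,4]=1  [4,7]=2  [6,7]=1
  size 3 → [2,3,4]=1  [3,4,7]=3  [4,6,7]=3  [5,6,7]=1
  size 4 → [1,5,6,7]=1  [2,3,4,7]=4  [3,4,6,7]=6  [4,5,6,7]=4
  size 5 → [1,4,5,6,7]=5  [2,3,4,6,7]=10  [3,4,5,6,7]=10
  size 6 → [1,3,4,5,6,7]=15  [2,3,4,5,6,7]=20
  first=0(i) contributes 35

35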